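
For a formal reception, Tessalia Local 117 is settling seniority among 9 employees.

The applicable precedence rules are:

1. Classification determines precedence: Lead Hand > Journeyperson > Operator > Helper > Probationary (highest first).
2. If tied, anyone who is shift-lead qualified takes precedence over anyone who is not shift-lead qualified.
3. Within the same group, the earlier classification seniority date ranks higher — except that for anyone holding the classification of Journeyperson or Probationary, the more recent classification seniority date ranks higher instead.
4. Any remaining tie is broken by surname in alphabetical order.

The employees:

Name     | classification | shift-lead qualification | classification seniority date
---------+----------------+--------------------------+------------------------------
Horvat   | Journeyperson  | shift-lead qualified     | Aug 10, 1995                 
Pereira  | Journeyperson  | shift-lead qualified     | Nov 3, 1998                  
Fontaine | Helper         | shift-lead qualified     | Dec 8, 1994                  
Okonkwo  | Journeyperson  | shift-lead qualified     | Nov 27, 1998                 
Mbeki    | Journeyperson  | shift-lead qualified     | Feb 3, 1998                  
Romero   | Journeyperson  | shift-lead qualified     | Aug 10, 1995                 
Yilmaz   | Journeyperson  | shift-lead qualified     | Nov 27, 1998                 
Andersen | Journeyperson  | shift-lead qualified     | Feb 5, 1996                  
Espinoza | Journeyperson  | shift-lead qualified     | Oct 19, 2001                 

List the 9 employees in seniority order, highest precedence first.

By classification: Espinoza, Okonkwo, Yilmaz, Pereira, Mbeki, Andersen, Horvat and Romero (Journeyperson); then Fontaine (Helper).
Espinoza, Okonkwo, Yilmaz, Pereira, Mbeki, Andersen, Horvat and Romero are each shift-lead qualified, so the next rule applies.
Among Espinoza, Okonkwo, Yilmaz, Pereira, Mbeki, Andersen, Horvat and Romero, by classification seniority date (later first) (reversed rule for this group): Espinoza (Oct 19, 2001) before Okonkwo and Yilmaz (Nov 27, 1998) before Pereira (Nov 3, 1998) before Mbeki (Feb 3, 1998) before Andersen (Feb 5, 1996) before Horvat and Romero (Aug 10, 1995).
Among Okonkwo and Yilmaz, alphabetically by surname: Okonkwo before Yilmaz.
Among Horvat and Romero, alphabetically by surname: Horvat before Romero.
Full order: Espinoza, Okonkwo, Yilmaz, Pereira, Mbeki, Andersen, Horvat, Romero, Fontaine.

Espinoza, Okonkwo, Yilmaz, Pereira, Mbeki, Andersen, Horvat, Romero, Fontaine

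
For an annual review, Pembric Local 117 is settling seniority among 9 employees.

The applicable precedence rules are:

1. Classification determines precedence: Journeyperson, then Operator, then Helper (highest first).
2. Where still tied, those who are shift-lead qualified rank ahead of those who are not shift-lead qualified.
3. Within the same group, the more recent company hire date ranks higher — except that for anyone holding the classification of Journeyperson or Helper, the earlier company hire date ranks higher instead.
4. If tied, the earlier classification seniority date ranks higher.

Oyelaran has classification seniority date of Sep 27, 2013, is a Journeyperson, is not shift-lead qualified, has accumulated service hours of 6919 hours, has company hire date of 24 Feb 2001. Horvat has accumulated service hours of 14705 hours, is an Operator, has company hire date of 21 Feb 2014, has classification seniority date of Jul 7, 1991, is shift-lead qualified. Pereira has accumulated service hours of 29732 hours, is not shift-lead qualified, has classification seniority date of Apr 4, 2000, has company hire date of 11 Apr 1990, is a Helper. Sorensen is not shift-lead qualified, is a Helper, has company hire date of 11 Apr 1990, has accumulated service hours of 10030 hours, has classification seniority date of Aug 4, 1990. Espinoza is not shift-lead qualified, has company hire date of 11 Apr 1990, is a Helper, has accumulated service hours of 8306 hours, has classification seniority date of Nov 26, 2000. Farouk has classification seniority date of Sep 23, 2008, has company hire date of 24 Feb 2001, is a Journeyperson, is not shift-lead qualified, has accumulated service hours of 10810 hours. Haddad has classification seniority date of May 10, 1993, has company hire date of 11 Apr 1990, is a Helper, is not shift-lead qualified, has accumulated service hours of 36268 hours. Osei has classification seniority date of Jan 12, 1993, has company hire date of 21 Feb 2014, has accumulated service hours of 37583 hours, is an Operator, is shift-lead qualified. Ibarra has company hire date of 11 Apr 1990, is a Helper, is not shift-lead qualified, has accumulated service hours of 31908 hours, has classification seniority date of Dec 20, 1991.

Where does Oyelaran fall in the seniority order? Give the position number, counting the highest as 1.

By classification: Farouk and Oyelaran (Journeyperson); then Horvat and Osei (Operator); then Sorensen, Ibarra, Haddad, Pereira and Espinoza (Helper).
Farouk and Oyelaran are each not shift-lead qualified, so the next rule applies.
Farouk and Oyelaran both have company hire date 24 Feb 2001, so the next rule applies.
Among Farouk and Oyelaran, by classification seniority date (earlier first): Farouk (Sep 23, 2008) before Oyelaran (Sep 27, 2013).
Horvat and Osei are each shift-lead qualified, so the next rule applies.
Horvat and Osei both have company hire date 21 Feb 2014, so the next rule applies.
Among Horvat and Osei, by classification seniority date (earlier first): Horvat (Jul 7, 1991) before Osei (Jan 12, 1993).
Sorensen, Ibarra, Haddad, Pereira and Espinoza are each not shift-lead qualified, so the next rule applies.
Sorensen, Ibarra, Haddad, Pereira and Espinoza all have company hire date 11 Apr 1990, so the next rule applies.
Among Sorensen, Ibarra, Haddad, Pereira and Espinoza, by classification seniority date (earlier first): Sorensen (Aug 4, 1990) before Ibarra (Dec 20, 1991) before Haddad (May 10, 1993) before Pereira (Apr 4, 2000) before Espinoza (Nov 26, 2000).
Order: Farouk, Oyelaran, Horvat, Osei, Sorensen, Ibarra, Haddad, Pereira, Espinoza. So position 2.

2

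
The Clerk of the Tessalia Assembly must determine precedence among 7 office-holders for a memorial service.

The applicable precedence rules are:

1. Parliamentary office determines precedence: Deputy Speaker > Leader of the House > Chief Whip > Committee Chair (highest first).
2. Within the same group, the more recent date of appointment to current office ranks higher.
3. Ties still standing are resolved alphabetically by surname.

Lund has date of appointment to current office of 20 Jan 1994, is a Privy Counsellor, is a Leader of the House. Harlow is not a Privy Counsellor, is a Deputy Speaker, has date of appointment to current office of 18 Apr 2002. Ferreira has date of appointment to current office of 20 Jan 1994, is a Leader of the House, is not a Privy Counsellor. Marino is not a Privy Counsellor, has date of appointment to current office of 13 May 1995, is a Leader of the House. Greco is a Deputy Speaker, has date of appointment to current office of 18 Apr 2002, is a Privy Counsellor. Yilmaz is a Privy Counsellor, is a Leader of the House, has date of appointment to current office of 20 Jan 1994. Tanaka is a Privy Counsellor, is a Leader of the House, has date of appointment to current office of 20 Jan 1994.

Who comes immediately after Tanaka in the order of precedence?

By parliamentary office: Greco and Harlow (Deputy Speaker); then Marino, Ferreira, Lund, Tanaka and Yilmaz (Leader of the House).
Greco and Harlow both have date of appointment to current office 18 Apr 2002, so the next rule applies.
Among Greco and Harlow, alphabetically by surname: Greco before Harlow.
Among Marino, Ferreira, Lund, Tanaka and Yilmaz, by date of appointment to current office (later first): Marino (13 May 1995) before Ferreira, Lund, Tanaka and Yilmaz (20 Jan 1994).
Among Ferreira, Lund, Tanaka and Yilmaz, alphabetically by surname: Ferreira before Lund before Tanaka before Yilmaz.
Order: Greco, Harlow, Marino, Ferreira, Lund, Tanaka, Yilmaz.

Yilmaz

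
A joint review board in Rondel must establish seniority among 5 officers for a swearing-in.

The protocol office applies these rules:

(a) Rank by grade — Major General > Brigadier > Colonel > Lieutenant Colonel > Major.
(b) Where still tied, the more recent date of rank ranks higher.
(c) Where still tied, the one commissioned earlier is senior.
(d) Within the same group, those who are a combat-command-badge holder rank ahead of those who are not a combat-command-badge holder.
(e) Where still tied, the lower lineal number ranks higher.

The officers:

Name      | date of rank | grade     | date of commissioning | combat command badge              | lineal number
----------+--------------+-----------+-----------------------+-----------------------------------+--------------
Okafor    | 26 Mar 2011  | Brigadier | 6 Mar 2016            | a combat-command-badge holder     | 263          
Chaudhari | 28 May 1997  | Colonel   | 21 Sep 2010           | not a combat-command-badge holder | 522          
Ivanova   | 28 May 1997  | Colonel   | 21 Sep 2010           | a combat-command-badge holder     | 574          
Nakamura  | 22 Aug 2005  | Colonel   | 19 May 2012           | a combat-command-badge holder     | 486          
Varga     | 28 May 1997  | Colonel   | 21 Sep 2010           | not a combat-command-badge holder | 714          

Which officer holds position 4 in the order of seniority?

Chaudhari

By grade: Okafor (Brigadier); then Nakamura, Ivanova, Chaudhari and Varga (Colonel).
Among Nakamura, Ivanova, Chaudhari and Varga, by date of rank (later first): Nakamura (22 Aug 2005) before Ivanova, Chaudhari and Varga (28 May 1997).
Ivanova, Chaudhari and Varga all have date of commissioning 21 Sep 2010, so the next rule applies.
Among Ivanova, Chaudhari and Varga, a combat-command-badge holder before not a combat-command-badge holder: Ivanova (a combat-command-badge holder) before Chaudhari and Varga (not a combat-command-badge holder).
Among Chaudhari and Varga, by lineal number (lower first): Chaudhari (522) before Varga (714).
Order: Okafor, Nakamura, Ivanova, Chaudhari, Varga.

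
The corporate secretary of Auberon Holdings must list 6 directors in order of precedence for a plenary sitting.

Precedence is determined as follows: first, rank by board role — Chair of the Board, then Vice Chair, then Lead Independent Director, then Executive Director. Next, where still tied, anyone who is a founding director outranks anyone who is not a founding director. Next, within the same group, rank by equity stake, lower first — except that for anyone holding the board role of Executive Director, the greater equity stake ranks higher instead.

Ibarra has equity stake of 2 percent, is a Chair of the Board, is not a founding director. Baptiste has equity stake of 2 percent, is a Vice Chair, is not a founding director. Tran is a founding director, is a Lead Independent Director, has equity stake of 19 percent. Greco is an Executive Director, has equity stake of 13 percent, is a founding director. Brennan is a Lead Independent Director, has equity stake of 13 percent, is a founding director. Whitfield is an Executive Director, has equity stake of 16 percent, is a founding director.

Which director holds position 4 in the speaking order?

Tran

By board role: Ibarra (Chair of the Board); then Baptiste (Vice Chair); then Brennan and Tran (Lead Independent Director); then Whitfield and Greco (Executive Director).
Brennan and Tran are each a founding director, so the next rule applies.
Among Brennan and Tran, by equity stake (lower first): Brennan (13 percent) before Tran (19 percent).
Whitfield and Greco are each a founding director, so the next rule applies.
Among Whitfield and Greco, by equity stake (higher first) (reversed rule for this group): Whitfield (16 percent) before Greco (13 percent).
Order: Ibarra, Baptiste, Brennan, Tran, Whitfield, Greco.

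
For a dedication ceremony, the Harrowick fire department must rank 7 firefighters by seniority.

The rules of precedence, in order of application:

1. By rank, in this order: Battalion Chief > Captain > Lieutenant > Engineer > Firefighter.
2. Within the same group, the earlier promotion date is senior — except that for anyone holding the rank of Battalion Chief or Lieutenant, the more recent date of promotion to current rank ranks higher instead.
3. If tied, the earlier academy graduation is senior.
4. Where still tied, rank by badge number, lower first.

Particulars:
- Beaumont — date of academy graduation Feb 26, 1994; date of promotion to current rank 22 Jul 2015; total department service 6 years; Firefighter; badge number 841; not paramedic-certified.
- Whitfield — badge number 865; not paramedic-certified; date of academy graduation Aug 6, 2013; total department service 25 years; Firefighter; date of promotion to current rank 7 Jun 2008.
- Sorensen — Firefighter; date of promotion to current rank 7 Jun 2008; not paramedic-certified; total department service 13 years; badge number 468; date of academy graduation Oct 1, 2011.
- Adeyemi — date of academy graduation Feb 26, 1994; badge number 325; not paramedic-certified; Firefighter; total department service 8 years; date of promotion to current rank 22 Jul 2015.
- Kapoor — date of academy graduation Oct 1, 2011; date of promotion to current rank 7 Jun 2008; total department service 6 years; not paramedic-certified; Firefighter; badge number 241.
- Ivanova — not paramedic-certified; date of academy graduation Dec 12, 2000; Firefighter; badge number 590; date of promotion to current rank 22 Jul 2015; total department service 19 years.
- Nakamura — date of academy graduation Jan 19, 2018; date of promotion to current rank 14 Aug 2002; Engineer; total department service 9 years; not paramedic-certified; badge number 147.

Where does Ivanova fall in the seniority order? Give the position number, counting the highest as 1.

By rank: Nakamura (Engineer); then Kapoor, Sorensen, Whitfield, Adeyemi, Beaumont and Ivanova (Firefighter).
Among Kapoor, Sorensen, Whitfield, Adeyemi, Beaumont and Ivanova, by date of promotion to current rank (earlier first): Kapoor, Sorensen and Whitfield (7 Jun 2008) before Adeyemi, Beaumont and Ivanova (22 Jul 2015).
Among Kapoor, Sorensen and Whitfield, by date of academy graduation (earlier first): Kapoor and Sorensen (Oct 1, 2011) before Whitfield (Aug 6, 2013).
Among Kapoor and Sorensen, by badge number (lower first): Kapoor (241) before Sorensen (468).
Among Adeyemi, Beaumont and Ivanova, by date of academy graduation (earlier first): Adeyemi and Beaumont (Feb 26, 1994) before Ivanova (Dec 12, 2000).
Among Adeyemi and Beaumont, by badge number (lower first): Adeyemi (325) before Beaumont (841).
Order: Nakamura, Kapoor, Sorensen, Whitfield, Adeyemi, Beaumont, Ivanova. So position 7.

7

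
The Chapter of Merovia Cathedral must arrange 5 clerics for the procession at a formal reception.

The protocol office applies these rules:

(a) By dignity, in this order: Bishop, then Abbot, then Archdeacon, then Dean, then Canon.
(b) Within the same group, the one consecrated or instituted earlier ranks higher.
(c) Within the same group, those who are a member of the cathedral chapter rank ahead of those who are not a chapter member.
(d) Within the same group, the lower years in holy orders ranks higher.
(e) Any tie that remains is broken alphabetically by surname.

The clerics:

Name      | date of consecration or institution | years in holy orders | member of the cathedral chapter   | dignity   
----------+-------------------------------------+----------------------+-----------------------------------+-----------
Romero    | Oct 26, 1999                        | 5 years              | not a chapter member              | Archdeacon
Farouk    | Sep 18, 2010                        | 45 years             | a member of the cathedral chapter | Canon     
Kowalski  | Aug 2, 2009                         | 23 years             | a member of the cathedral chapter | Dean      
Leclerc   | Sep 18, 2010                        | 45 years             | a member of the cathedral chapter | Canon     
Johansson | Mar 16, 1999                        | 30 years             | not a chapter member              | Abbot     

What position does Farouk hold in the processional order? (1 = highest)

By dignity: Johansson (Abbot); then Romero (Archdeacon); then Kowalski (Dean); then Farouk and Leclerc (Canon).
Farouk and Leclerc both have date of consecration or institution Sep 18, 2010, so the next rule applies.
Farouk and Leclerc are each a member of the cathedral chapter, so the next rule applies.
Farouk and Leclerc both have years in holy orders 45 years, so the next rule applies.
Among Farouk and Leclerc, alphabetically by surname: Farouk before Leclerc.
Order: Johansson, Romero, Kowalski, Farouk, Leclerc. So position 4.

4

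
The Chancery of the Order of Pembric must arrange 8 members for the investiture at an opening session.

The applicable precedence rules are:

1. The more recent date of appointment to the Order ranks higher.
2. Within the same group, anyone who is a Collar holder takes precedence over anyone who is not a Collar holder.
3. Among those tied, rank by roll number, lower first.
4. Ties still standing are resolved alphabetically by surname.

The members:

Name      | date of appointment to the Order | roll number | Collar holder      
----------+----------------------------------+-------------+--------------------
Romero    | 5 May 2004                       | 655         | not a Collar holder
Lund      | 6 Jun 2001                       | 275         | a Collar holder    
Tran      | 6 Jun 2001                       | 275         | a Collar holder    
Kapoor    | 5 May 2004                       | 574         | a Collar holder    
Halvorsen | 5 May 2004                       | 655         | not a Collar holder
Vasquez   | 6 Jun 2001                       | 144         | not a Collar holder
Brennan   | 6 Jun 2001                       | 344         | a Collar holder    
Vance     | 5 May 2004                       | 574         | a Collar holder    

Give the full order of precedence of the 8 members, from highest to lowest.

Kapoor, Vance, Halvorsen, Romero, Lund, Tran, Brennan, Vasquez

By date of appointment to the Order (later first): Kapoor, Vance, Halvorsen and Romero (each 5 May 2004); then Lund, Tran, Brennan and Vasquez (each 6 Jun 2001).
Among Kapoor, Vance, Halvorsen and Romero, a Collar holder before not a Collar holder: Kapoor and Vance (a Collar holder) before Halvorsen and Romero (not a Collar holder).
Kapoor and Vance both have roll number 574, so the next rule applies.
Among Kapoor and Vance, alphabetically by surname: Kapoor before Vance.
Halvorsen and Romero both have roll number 655, so the next rule applies.
Among Halvorsen and Romero, alphabetically by surname: Halvorsen before Romero.
Among Lund, Tran, Brennan and Vasquez, a Collar holder before not a Collar holder: Lund, Tran and Brennan (a Collar holder) before Vasquez (not a Collar holder).
Among Lund, Tran and Brennan, by roll number (lower first): Lund and Tran (275) before Brennan (344).
Among Lund and Tran, alphabetically by surname: Lund before Tran.
Full order: Kapoor, Vance, Halvorsen, Romero, Lund, Tran, Brennan, Vasquez.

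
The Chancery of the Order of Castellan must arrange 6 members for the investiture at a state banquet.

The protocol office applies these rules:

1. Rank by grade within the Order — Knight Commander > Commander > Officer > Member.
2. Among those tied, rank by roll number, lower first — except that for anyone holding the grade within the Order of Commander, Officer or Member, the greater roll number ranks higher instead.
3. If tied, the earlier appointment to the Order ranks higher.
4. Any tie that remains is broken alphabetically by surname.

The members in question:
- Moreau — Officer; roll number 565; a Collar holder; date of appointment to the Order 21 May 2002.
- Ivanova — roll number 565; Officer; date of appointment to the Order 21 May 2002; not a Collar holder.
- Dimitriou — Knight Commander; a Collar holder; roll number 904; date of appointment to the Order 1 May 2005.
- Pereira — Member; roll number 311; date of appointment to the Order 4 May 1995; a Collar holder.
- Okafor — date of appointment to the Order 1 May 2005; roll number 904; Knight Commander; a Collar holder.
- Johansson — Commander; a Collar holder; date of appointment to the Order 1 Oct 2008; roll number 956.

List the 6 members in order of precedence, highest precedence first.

By grade within the Order: Dimitriou and Okafor (Knight Commander); then Johansson (Commander); then Ivanova and Moreau (Officer); then Pereira (Member).
Dimitriou and Okafor both have roll number 904, so the next rule applies.
Dimitriou and Okafor both have date of appointment to the Order 1 May 2005, so the next rule applies.
Among Dimitriou and Okafor, alphabetically by surname: Dimitriou before Okafor.
Ivanova and Moreau both have roll number 565, so the next rule applies.
Ivanova and Moreau both have date of appointment to the Order 21 May 2002, so the next rule applies.
Among Ivanova and Moreau, alphabetically by surname: Ivanova before Moreau.
Full order: Dimitriou, Okafor, Johansson, Ivanova, Moreau, Pereira.

Dimitriou, Okafor, Johansson, Ivanova, Moreau, Pereira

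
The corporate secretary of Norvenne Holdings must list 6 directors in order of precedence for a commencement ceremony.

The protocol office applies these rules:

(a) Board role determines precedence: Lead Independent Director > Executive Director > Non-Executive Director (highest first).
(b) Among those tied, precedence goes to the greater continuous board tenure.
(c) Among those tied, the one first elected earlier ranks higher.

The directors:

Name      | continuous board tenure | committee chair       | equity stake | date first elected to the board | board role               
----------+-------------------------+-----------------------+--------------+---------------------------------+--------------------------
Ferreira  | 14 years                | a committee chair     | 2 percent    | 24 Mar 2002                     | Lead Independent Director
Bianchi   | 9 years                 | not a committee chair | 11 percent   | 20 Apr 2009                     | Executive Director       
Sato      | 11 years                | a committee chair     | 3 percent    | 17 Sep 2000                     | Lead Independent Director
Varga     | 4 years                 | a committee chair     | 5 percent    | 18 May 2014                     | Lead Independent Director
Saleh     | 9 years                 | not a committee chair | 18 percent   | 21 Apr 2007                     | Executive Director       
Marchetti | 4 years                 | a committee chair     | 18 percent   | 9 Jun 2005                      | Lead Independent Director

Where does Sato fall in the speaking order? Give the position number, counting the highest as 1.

By board role: Ferreira, Sato, Marchetti and Varga (Lead Independent Director); then Saleh and Bianchi (Executive Director).
Among Ferreira, Sato, Marchetti and Varga, by continuous board tenure (higher first): Ferreira (14 years) before Sato (11 years) before Marchetti and Varga (4 years).
Among Marchetti and Varga, by date first elected to the board (earlier first): Marchetti (9 Jun 2005) before Varga (18 May 2014).
Saleh and Bianchi both have continuous board tenure 9 years, so the next rule applies.
Among Saleh and Bianchi, by date first elected to the board (earlier first): Saleh (21 Apr 2007) before Bianchi (20 Apr 2009).
Order: Ferreira, Sato, Marchetti, Varga, Saleh, Bianchi. So position 2.

2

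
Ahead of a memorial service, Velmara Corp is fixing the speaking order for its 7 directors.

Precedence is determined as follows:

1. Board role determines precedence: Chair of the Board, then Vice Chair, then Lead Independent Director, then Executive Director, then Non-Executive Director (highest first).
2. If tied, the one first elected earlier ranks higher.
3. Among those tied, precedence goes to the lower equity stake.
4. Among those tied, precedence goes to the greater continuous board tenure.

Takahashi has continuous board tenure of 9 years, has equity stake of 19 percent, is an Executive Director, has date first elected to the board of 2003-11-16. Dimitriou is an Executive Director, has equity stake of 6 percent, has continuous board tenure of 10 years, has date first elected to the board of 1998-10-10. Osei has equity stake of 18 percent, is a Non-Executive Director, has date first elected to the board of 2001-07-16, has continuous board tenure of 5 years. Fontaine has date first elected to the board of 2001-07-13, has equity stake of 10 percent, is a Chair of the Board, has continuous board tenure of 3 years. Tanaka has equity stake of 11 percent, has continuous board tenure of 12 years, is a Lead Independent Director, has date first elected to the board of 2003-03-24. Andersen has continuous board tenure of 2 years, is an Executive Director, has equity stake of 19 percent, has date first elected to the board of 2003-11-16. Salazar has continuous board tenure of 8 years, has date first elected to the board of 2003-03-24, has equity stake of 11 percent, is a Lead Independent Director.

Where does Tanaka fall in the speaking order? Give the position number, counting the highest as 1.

2

By board role: Fontaine (Chair of the Board); then Tanaka and Salazar (Lead Independent Director); then Dimitriou, Takahashi and Andersen (Executive Director); then Osei (Non-Executive Director).
Tanaka and Salazar both have date first elected to the board 2003-03-24, so the next rule applies.
Tanaka and Salazar both have equity stake 11 percent, so the next rule applies.
Among Tanaka and Salazar, by continuous board tenure (higher first): Tanaka (12 years) before Salazar (8 years).
Among Dimitriou, Takahashi and Andersen, by date first elected to the board (earlier first): Dimitriou (1998-10-10) before Takahashi and Andersen (2003-11-16).
Takahashi and Andersen both have equity stake 19 percent, so the next rule applies.
Among Takahashi and Andersen, by continuous board tenure (higher first): Takahashi (9 years) before Andersen (2 years).
Order: Fontaine, Tanaka, Salazar, Dimitriou, Takahashi, Andersen, Osei. So position 2.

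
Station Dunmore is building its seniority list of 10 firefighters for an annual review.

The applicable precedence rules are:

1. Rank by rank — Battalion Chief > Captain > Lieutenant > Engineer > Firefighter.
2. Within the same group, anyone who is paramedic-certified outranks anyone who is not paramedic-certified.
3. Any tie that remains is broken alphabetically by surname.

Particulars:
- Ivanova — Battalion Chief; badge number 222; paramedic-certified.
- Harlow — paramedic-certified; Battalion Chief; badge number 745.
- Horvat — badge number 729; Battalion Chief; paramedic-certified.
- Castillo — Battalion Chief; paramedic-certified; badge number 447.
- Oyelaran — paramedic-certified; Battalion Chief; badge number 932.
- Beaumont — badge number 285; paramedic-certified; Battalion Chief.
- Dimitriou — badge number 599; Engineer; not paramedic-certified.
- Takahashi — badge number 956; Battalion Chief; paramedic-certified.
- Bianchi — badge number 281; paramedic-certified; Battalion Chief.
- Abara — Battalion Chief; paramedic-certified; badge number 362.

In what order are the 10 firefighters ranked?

Abara, Beaumont, Bianchi, Castillo, Harlow, Horvat, Ivanova, Oyelaran, Takahashi, Dimitriou

By rank: Abara, Beaumont, Bianchi, Castillo, Harlow, Horvat, Ivanova, Oyelaran and Takahashi (Battalion Chief); then Dimitriou (Engineer).
Abara, Beaumont, Bianchi, Castillo, Harlow, Horvat, Ivanova, Oyelaran and Takahashi are each paramedic-certified, so the next rule applies.
Among Abara, Beaumont, Bianchi, Castillo, Harlow, Horvat, Ivanova, Oyelaran and Takahashi, alphabetically by surname: Abara before Beaumont before Bianchi before Castillo before Harlow before Horvat before Ivanova before Oyelaran before Takahashi.
Full order: Abara, Beaumont, Bianchi, Castillo, Harlow, Horvat, Ivanova, Oyelaran, Takahashi, Dimitriou.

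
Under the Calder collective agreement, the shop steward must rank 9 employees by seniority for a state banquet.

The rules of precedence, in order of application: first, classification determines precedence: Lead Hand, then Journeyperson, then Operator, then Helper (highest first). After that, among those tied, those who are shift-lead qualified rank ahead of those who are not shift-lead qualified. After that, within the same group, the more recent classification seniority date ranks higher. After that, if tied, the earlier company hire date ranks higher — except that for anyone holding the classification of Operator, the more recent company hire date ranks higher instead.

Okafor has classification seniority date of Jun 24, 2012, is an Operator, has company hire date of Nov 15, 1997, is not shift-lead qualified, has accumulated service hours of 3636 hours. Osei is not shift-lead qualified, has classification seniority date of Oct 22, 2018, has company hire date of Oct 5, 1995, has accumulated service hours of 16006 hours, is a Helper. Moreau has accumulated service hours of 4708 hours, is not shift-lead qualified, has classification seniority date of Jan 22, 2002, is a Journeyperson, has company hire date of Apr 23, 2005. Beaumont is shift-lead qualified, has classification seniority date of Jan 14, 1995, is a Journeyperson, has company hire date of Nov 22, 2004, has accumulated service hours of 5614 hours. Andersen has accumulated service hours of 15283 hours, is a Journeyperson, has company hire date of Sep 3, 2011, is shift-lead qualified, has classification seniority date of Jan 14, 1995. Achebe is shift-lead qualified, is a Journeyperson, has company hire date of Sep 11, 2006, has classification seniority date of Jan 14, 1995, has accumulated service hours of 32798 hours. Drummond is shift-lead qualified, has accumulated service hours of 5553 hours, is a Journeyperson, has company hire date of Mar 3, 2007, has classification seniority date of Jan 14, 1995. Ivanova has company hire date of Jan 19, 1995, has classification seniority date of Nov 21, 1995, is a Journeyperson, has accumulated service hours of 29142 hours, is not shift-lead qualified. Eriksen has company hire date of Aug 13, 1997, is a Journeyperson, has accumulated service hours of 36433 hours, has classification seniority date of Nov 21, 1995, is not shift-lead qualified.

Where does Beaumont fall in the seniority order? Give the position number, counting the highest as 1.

1

By classification: Beaumont, Achebe, Drummond, Andersen, Moreau, Ivanova and Eriksen (Journeyperson); then Okafor (Operator); then Osei (Helper).
Among Beaumont, Achebe, Drummond, Andersen, Moreau, Ivanova and Eriksen, shift-lead qualified before not shift-lead qualified: Beaumont, Achebe, Drummond and Andersen (shift-lead qualified) before Moreau, Ivanova and Eriksen (not shift-lead qualified).
Beaumont, Achebe, Drummond and Andersen all have classification seniority date Jan 14, 1995, so the next rule applies.
Among Beaumont, Achebe, Drummond and Andersen, by company hire date (earlier first): Beaumont (Nov 22, 2004) before Achebe (Sep 11, 2006) before Drummond (Mar 3, 2007) before Andersen (Sep 3, 2011).
Among Moreau, Ivanova and Eriksen, by classification seniority date (later first): Moreau (Jan 22, 2002) before Ivanova and Eriksen (Nov 21, 1995).
Among Ivanova and Eriksen, by company hire date (earlier first): Ivanova (Jan 19, 1995) before Eriksen (Aug 13, 1997).
Order: Beaumont, Achebe, Drummond, Andersen, Moreau, Ivanova, Eriksen, Okafor, Osei. So position 1.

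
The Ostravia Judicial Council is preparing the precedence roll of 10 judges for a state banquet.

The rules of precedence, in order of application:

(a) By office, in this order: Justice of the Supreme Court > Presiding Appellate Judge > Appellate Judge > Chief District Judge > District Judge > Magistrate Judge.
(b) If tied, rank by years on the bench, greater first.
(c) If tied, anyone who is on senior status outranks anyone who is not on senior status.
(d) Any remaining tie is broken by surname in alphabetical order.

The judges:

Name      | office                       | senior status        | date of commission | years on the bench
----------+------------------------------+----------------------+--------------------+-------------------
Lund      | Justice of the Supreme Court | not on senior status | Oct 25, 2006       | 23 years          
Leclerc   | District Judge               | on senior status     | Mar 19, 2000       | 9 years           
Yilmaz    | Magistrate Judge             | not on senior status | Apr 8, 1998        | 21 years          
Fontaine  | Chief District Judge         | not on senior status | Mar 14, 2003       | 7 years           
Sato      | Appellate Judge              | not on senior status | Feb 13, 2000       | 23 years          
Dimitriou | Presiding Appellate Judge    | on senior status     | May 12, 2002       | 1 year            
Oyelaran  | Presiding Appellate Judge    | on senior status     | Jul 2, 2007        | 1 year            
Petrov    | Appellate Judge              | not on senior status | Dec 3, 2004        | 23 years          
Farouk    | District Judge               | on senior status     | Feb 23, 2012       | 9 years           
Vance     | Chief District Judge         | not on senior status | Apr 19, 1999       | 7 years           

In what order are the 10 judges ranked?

By office: Lund (Justice of the Supreme Court); then Dimitriou and Oyelaran (Presiding Appellate Judge); then Petrov and Sato (Appellate Judge); then Fontaine and Vance (Chief District Judge); then Farouk and Leclerc (District Judge); then Yilmaz (Magistrate Judge).
Dimitriou and Oyelaran both have years on the bench 1 year, so the next rule applies.
Dimitriou and Oyelaran are each on senior status, so the next rule applies.
Among Dimitriou and Oyelaran, alphabetically by surname: Dimitriou before Oyelaran.
Petrov and Sato both have years on the bench 23 years, so the next rule applies.
Petrov and Sato are each not on senior status, so the next rule applies.
Among Petrov and Sato, alphabetically by surname: Petrov before Sato.
Fontaine and Vance both have years on the bench 7 years, so the next rule applies.
Fontaine and Vance are each not on senior status, so the next rule applies.
Among Fontaine and Vance, alphabetically by surname: Fontaine before Vance.
Farouk and Leclerc both have years on the bench 9 years, so the next rule applies.
Farouk and Leclerc are each on senior status, so the next rule applies.
Among Farouk and Leclerc, alphabetically by surname: Farouk before Leclerc.
Full order: Lund, Dimitriou, Oyelaran, Petrov, Sato, Fontaine, Vance, Farouk, Leclerc, Yilmaz.

Lund, Dimitriou, Oyelaran, Petrov, Sato, Fontaine, Vance, Farouk, Leclerc, Yilmaz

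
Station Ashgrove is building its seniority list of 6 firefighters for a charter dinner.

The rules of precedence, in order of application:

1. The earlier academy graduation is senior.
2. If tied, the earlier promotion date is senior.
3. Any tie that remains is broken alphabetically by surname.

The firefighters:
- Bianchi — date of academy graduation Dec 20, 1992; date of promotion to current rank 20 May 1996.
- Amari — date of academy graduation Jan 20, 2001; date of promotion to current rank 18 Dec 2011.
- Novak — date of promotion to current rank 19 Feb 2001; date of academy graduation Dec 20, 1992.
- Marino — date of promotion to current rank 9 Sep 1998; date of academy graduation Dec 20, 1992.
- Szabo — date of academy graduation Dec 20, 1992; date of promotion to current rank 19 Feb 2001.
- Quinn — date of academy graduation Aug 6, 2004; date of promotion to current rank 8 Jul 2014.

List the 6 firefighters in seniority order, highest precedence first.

Bianchi, Marino, Novak, Szabo, Amari, Quinn

By date of academy graduation (earlier first): Bianchi, Marino, Novak and Szabo (each Dec 20, 1992); then Amari (Jan 20, 2001); then Quinn (Aug 6, 2004).
Among Bianchi, Marino, Novak and Szabo, by date of promotion to current rank (earlier first): Bianchi (20 May 1996) before Marino (9 Sep 1998) before Novak and Szabo (19 Feb 2001).
Among Novak and Szabo, alphabetically by surname: Novak before Szabo.
Full order: Bianchi, Marino, Novak, Szabo, Amari, Quinn.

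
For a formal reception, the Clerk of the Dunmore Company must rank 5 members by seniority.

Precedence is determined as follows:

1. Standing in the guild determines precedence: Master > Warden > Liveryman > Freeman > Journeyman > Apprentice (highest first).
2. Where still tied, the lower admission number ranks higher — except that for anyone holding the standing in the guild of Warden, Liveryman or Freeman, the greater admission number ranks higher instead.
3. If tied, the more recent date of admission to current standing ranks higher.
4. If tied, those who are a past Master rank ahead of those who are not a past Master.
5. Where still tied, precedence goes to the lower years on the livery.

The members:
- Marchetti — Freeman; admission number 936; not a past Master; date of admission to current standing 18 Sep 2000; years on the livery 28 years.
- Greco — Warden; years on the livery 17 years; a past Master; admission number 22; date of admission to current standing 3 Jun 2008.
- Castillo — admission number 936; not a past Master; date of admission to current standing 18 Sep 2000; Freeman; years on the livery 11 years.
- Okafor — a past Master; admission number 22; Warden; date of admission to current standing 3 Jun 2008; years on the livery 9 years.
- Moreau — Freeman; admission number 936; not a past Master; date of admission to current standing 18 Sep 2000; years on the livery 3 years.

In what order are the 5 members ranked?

By standing in the guild: Okafor and Greco (Warden); then Moreau, Castillo and Marchetti (Freeman).
Okafor and Greco both have admission number 22, so the next rule applies.
Okafor and Greco both have date of admission to current standing 3 Jun 2008, so the next rule applies.
Okafor and Greco are each a past Master, so the next rule applies.
Among Okafor and Greco, by years on the livery (lower first): Okafor (9 years) before Greco (17 years).
Moreau, Castillo and Marchetti all have admission number 936, so the next rule applies.
Moreau, Castillo and Marchetti all have date of admission to current standing 18 Sep 2000, so the next rule applies.
Moreau, Castillo and Marchetti are each not a past Master, so the next rule applies.
Among Moreau, Castillo and Marchetti, by years on the livery (lower first): Moreau (3 years) before Castillo (11 years) before Marchetti (28 years).
Full order: Okafor, Greco, Moreau, Castillo, Marchetti.

Okafor, Greco, Moreau, Castillo, Marchetti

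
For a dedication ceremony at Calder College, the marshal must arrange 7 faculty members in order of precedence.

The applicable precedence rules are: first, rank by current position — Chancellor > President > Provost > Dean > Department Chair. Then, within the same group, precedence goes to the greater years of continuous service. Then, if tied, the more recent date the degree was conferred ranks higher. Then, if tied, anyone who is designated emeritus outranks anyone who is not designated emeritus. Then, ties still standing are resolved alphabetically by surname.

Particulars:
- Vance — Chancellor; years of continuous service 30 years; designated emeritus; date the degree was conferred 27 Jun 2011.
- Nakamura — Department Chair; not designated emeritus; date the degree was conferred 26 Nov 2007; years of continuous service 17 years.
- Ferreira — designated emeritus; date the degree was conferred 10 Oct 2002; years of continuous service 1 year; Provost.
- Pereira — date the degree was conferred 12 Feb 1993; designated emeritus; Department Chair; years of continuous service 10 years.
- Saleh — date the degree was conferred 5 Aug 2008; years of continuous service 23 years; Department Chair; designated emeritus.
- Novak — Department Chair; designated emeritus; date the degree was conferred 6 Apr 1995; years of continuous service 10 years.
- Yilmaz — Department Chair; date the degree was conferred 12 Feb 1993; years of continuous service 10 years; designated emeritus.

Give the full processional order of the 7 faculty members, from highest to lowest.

By current position: Vance (Chancellor); then Ferreira (Provost); then Saleh, Nakamura, Novak, Pereira and Yilmaz (Department Chair).
Among Saleh, Nakamura, Novak, Pereira and Yilmaz, by years of continuous service (higher first): Saleh (23 years) before Nakamura (17 years) before Novak, Pereira and Yilmaz (10 years).
Among Novak, Pereira and Yilmaz, by date the degree was conferred (later first): Novak (6 Apr 1995) before Pereira and Yilmaz (12 Feb 1993).
Pereira and Yilmaz are each designated emeritus, so the next rule applies.
Among Pereira and Yilmaz, alphabetically by surname: Pereira before Yilmaz.
Full order: Vance, Ferreira, Saleh, Nakamura, Novak, Pereira, Yilmaz.

Vance, Ferreira, Saleh, Nakamura, Novak, Pereira, Yilmaz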